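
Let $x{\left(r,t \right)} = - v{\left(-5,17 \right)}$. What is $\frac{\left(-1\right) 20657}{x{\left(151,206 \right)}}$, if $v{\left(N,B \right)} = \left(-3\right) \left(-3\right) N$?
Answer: $- \frac{20657}{45} \approx -459.04$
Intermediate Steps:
$v{\left(N,B \right)} = 9 N$
$x{\left(r,t \right)} = 45$ ($x{\left(r,t \right)} = - 9 \left(-5\right) = \left(-1\right) \left(-45\right) = 45$)
$\frac{\left(-1\right) 20657}{x{\left(151,206 \right)}} = \frac{\left(-1\right) 20657}{45} = \left(-20657\right) \frac{1}{45} = - \frac{20657}{45}$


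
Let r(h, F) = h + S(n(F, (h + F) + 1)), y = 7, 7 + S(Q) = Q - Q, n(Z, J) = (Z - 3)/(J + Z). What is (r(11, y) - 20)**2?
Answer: 256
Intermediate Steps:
n(Z, J) = (-3 + Z)/(J + Z)
S(Q) = -7 (S(Q) = -7 + (Q - Q) = -7 + 0 = -7)
r(h, F) = -7 + h (r(h, F) = h - 7 = -7 + h)
(r(11, y) - 20)**2 = ((-7 + 11) - 20)**2 = (4 - 20)**2 = (-16)**2 = 256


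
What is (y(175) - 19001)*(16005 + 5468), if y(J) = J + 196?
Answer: -400041990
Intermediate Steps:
y(J) = 196 + J
(y(175) - 19001)*(16005 + 5468) = ((196 + 175) - 19001)*(16005 + 5468) = (371 - 19001)*21473 = -18630*21473 = -400041990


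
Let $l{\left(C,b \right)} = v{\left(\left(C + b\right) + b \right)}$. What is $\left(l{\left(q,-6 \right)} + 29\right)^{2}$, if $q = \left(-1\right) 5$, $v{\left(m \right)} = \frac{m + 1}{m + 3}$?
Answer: $\frac{44521}{49} \approx 908.59$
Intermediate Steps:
$v{\left(m \right)} = \frac{1 + m}{3 + m}$
$q = -5$
$l{\left(C,b \right)} = \frac{1 + C + 2 b}{3 + C + 2 b}$ ($l{\left(C,b \right)} = \frac{1 + \left(\left(C + b\right) + b\right)}{3 + \left(\left(C + b\right) + b\right)} = \frac{1 + \left(C + 2 b\right)}{3 + \left(C + 2 b\right)} = \frac{1 + C + 2 b}{3 + C + 2 b}$)
$\left(l{\left(q,-6 \right)} + 29\right)^{2} = \left(\frac{1 - 5 + 2 \left(-6\right)}{3 - 5 + 2 \left(-6\right)} + 29\right)^{2} = \left(\frac{1 - 5 - 12}{3 - 5 - 12} + 29\right)^{2} = \left(\frac{1}{-14} \left(-16\right) + 29\right)^{2} = \left(\left(- \frac{1}{14}\right) \left(-16\right) + 29\right)^{2} = \left(\frac{8}{7} + 29\right)^{2} = \left(\frac{211}{7}\right)^{2} = \frac{44521}{49}$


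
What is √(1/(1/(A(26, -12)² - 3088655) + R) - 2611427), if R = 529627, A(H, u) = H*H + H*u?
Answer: 5*I*√64013813866105297712006689149/782830811346 ≈ 1616.0*I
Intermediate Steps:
A(H, u) = H² + H*u
√(1/(1/(A(26, -12)² - 3088655) + R) - 2611427) = √(1/(1/((26*(26 - 12))² - 3088655) + 529627) - 2611427) = √(1/(1/((26*14)² - 3088655) + 529627) - 2611427) = √(1/(1/(364² - 3088655) + 529627) - 2611427) = √(1/(1/(132496 - 3088655) + 529627) - 2611427) = √(1/(1/(-2956159) + 529627) - 2611427) = √(1/(-1/2956159 + 529627) - 2611427) = √(1/(1565661622692/2956159) - 2611427) = √(2956159/1565661622692 - 2611427) = √(-4088611034358745325/1565661622692) = 5*I*√64013813866105297712006689149/782830811346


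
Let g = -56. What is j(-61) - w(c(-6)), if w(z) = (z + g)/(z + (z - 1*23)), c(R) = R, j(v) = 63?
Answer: 2143/35 ≈ 61.229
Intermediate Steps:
w(z) = (-56 + z)/(-23 + 2*z) (w(z) = (z - 56)/(z + (z - 1*23)) = (-56 + z)/(z + (z - 23)) = (-56 + z)/(z + (-23 + z)) = (-56 + z)/(-23 + 2*z))
j(-61) - w(c(-6)) = 63 - (-56 - 6)/(-23 + 2*(-6)) = 63 - (-62)/(-23 - 12) = 63 - (-62)/(-35) = 63 - (-1)*(-62)/35 = 63 - 1*62/35 = 63 - 62/35 = 2143/35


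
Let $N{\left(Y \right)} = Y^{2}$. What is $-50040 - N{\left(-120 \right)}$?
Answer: $-64440$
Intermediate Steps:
$-50040 - N{\left(-120 \right)} = -50040 - \left(-120\right)^{2} = -50040 - 14400 = -64440$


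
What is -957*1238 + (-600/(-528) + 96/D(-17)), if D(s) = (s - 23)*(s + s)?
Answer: -2215510163/1870 ≈ -1.1848e+6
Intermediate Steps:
D(s) = 2*s*(-23 + s) (D(s) = (-23 + s)*(2*s) = 2*s*(-23 + s))
-957*1238 + (-600/(-528) + 96/D(-17)) = -957*1238 + (-600/(-528) + 96/((2*(-17)*(-23 - 17)))) = -1184766 + (-600*(-1/528) + 96/((2*(-17)*(-40)))) = -1184766 + (25/22 + 96/1360) = -1184766 + (25/22 + 96*(1/1360)) = -1184766 + (25/22 + 6/85) = -1184766 + 2257/1870 = -2215510163/1870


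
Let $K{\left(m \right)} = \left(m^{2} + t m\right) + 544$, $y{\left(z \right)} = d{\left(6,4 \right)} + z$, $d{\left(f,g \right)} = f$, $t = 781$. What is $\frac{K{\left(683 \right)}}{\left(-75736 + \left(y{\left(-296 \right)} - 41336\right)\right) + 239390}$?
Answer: $\frac{250114}{30507} \approx 8.1986$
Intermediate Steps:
$y{\left(z \right)} = 6 + z$
$K{\left(m \right)} = 544 + m^{2} + 781 m$ ($K{\left(m \right)} = \left(m^{2} + 781 m\right) + 544 = 544 + m^{2} + 781 m$)
$\frac{K{\left(683 \right)}}{\left(-75736 + \left(y{\left(-296 \right)} - 41336\right)\right) + 239390} = \frac{544 + 683^{2} + 781 \cdot 683}{\left(-75736 + \left(\left(6 - 296\right) - 41336\right)\right) + 239390} = \frac{544 + 466489 + 533423}{\left(-75736 - 41626\right) + 239390} = \frac{1000456}{\left(-75736 - 41626\right) + 239390} = \frac{1000456}{-117362 + 239390} = \frac{1000456}{122028} = 1000456 \cdot \frac{1}{122028} = \frac{250114}{30507}$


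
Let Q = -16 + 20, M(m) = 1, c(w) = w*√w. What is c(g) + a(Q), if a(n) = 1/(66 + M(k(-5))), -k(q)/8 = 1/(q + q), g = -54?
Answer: 1/67 - 162*I*√6 ≈ 0.014925 - 396.82*I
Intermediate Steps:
k(q) = -4/q (k(q) = -8/(q + q) = -8*1/(2*q) = -4/q)
c(w) = w^(3/2)
Q = 4
a(n) = 1/67 (a(n) = 1/(66 + 1) = 1/67)
c(g) + a(Q) = (-54)^(3/2) + 1/67 = -162*I*√6 + 1/67 = 1/67 - 162*I*√6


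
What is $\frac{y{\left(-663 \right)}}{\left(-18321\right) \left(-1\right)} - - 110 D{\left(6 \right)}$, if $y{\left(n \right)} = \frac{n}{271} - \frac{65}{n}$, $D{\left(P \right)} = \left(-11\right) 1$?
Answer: $- \frac{306389627068}{253214541} \approx -1210.0$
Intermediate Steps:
$D{\left(P \right)} = -11$
$y{\left(n \right)} = - \frac{65}{n} + \frac{n}{271}$ ($y{\left(n \right)} = n \frac{1}{271} - \frac{65}{n} = \frac{n}{271} - \frac{65}{n} = - \frac{65}{n} + \frac{n}{271}$)
$\frac{y{\left(-663 \right)}}{\left(-18321\right) \left(-1\right)} - - 110 D{\left(6 \right)} = \frac{- \frac{65}{-663} + \frac{1}{271} \left(-663\right)}{\left(-18321\right) \left(-1\right)} - \left(-110\right) \left(-11\right) = \frac{\left(-65\right) \left(- \frac{1}{663}\right) - \frac{663}{271}}{18321} - 1210 = \left(\frac{5}{51} - \frac{663}{271}\right) \frac{1}{18321} - 1210 = \left(- \frac{32458}{13821}\right) \frac{1}{18321} - 1210 = - \frac{32458}{253214541} - 1210 = - \frac{306389627068}{253214541}$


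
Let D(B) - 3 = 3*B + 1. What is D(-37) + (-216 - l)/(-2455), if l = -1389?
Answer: -263858/2455 ≈ -107.48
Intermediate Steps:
D(B) = 4 + 3*B (D(B) = 3 + (3*B + 1) = 3 + (1 + 3*B) = 4 + 3*B)
D(-37) + (-216 - l)/(-2455) = (4 + 3*(-37)) + (-216 - 1*(-1389))/(-2455) = (4 - 111) + (-216 + 1389)*(-1/2455) = -107 + 1173*(-1/2455) = -107 - 1173/2455 = -263858/2455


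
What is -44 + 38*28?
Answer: 1020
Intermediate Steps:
-44 + 38*28 = -44 + 1064 = 1020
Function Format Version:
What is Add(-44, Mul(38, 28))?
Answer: 1020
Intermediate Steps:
Add(-44, Mul(38, 28)) = Add(-44, 1064) = 1020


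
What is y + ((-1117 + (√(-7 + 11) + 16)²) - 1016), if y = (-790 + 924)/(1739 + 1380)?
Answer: -5642137/3119 ≈ -1809.0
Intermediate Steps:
y = 134/3119 ≈ 0.042962
y + ((-1117 + (√(-7 + 11) + 16)²) - 1016) = 134/3119 + ((-1117 + (√(-7 + 11) + 16)²) - 1016) = 134/3119 + ((-1117 + (√4 + 16)²) - 1016) = 134/3119 + ((-1117 + (2 + 16)²) - 1016) = 134/3119 + ((-1117 + 18²) - 1016) = 134/3119 + ((-1117 + 324) - 1016) = 134/3119 + (-793 - 1016) = 134/3119 - 1809 = -5642137/3119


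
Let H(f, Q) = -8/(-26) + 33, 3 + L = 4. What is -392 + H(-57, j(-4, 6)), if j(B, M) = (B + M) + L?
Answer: -4663/13 ≈ -358.69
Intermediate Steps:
L = 1 (L = -3 + 4 = 1)
j(B, M) = 1 + B + M (j(B, M) = (B + M) + 1 = 1 + B + M)
H(f, Q) = 433/13 (H(f, Q) = -8*(-1/26) + 33 = 4/13 + 33 = 433/13)
-392 + H(-57, j(-4, 6)) = -392 + 433/13 = -4663/13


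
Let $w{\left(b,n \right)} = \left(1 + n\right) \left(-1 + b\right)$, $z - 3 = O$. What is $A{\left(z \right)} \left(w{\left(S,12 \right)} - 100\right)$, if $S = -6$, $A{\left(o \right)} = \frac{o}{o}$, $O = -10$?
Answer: $-191$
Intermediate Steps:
$z = -7$ ($z = 3 - 10 = -7$)
$A{\left(o \right)} = 1$
$A{\left(z \right)} \left(w{\left(S,12 \right)} - 100\right) = 1 \left(\left(-1 - 6 - 12 - 72\right) - 100\right) = 1 \left(-91 - 100\right) = 1 \left(-191\right) = -191$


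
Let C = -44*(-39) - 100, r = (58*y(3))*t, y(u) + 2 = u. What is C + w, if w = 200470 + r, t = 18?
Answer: 203130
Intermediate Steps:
y(u) = -2 + u
r = 1044 (r = (58*(-2 + 3))*18 = (58*1)*18 = 58*18 = 1044)
w = 201514 (w = 200470 + 1044 = 201514)
C = 1616 (C = 1716 - 100 = 1616)
C + w = 1616 + 201514 = 203130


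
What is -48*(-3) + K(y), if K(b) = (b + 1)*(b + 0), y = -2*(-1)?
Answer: 150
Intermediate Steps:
y = 2
K(b) = b*(1 + b) (K(b) = (1 + b)*b = b*(1 + b))
-48*(-3) + K(y) = -48*(-3) + 2*(1 + 2) = 144 + 2*3 = 144 + 6 = 150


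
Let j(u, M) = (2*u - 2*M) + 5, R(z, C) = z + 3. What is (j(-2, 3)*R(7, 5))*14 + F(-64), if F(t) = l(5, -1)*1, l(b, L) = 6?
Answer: -694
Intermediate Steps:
R(z, C) = 3 + z
F(t) = 6 (F(t) = 6*1 = 6)
j(u, M) = 5 - 2*M + 2*u (j(u, M) = (-2*M + 2*u) + 5 = 5 - 2*M + 2*u)
(j(-2, 3)*R(7, 5))*14 + F(-64) = ((5 - 2*3 + 2*(-2))*(3 + 7))*14 + 6 = ((5 - 6 - 4)*10)*14 + 6 = -5*10*14 + 6 = -50*14 + 6 = -700 + 6 = -694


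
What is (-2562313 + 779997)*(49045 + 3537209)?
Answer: -6391837884264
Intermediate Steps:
(-2562313 + 779997)*(49045 + 3537209) = -1782316*3586254 = -6391837884264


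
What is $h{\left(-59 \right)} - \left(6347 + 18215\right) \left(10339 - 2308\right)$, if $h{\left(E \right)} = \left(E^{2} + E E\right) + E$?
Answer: $-197250519$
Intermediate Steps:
$h{\left(E \right)} = E + 2 E^{2}$ ($h{\left(E \right)} = \left(E^{2} + E^{2}\right) + E = 2 E^{2} + E = E + 2 E^{2}$)
$h{\left(-59 \right)} - \left(6347 + 18215\right) \left(10339 - 2308\right) = - 59 \left(1 + 2 \left(-59\right)\right) - \left(6347 + 18215\right) \left(10339 - 2308\right) = - 59 \left(1 - 118\right) - 24562 \cdot 8031 = \left(-59\right) \left(-117\right) - 197257422 = 6903 - 197257422 = -197250519$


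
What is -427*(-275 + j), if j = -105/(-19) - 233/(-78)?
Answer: 168636391/1482 ≈ 1.1379e+5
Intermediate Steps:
j = 12617/1482 (j = -105*(-1/19) - 233*(-1/78) = 105/19 + 233/78 = 12617/1482 ≈ 8.5135)
-427*(-275 + j) = -427*(-275 + 12617/1482) = -427*(-394933/1482) = 168636391/1482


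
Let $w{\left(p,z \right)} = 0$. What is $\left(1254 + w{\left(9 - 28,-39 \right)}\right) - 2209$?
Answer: $-955$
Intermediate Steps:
$\left(1254 + w{\left(9 - 28,-39 \right)}\right) - 2209 = \left(1254 + 0\right) - 2209 = 1254 - 2209 = -955$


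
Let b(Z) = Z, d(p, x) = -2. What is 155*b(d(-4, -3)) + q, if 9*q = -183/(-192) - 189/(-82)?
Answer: -7312411/23616 ≈ -309.64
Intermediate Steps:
q = 8549/23616 (q = (-183/(-192) - 189/(-82))/9 = (-183*(-1/192) - 189*(-1/82))/9 = (61/64 + 189/82)/9 = (1/9)*(8549/2624) = 8549/23616 ≈ 0.36200)
155*b(d(-4, -3)) + q = 155*(-2) + 8549/23616 = -310 + 8549/23616 = -7312411/23616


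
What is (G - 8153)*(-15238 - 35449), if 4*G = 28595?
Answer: 203609679/4 ≈ 5.0902e+7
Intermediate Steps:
G = 28595/4 (G = (1/4)*28595 = 28595/4 ≈ 7148.8)
(G - 8153)*(-15238 - 35449) = (28595/4 - 8153)*(-15238 - 35449) = -4017/4*(-50687) = 203609679/4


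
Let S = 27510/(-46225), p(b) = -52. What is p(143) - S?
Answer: -475238/9245 ≈ -51.405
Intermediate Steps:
S = -5502/9245 (S = 27510*(-1/46225) = -5502/9245 ≈ -0.59513)
p(143) - S = -52 - 1*(-5502/9245) = -52 + 5502/9245 = -475238/9245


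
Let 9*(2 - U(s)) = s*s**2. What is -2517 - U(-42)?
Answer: -10751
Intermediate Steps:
U(s) = 2 - s**3/9 (U(s) = 2 - s*s**2/9 = 2 - s**3/9)
-2517 - U(-42) = -2517 - (2 - 1/9*(-42)**3) = -2517 - (2 - 1/9*(-74088)) = -2517 - (2 + 8232) = -2517 - 1*8234 = -2517 - 8234 = -10751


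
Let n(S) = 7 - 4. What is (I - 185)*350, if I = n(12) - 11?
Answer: -67550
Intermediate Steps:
n(S) = 3
I = -8 (I = 3 - 11 = -8)
(I - 185)*350 = (-8 - 185)*350 = -193*350 = -67550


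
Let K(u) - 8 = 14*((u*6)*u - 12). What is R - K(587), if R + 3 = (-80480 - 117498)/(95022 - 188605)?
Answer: -2708632370559/93583 ≈ -2.8944e+7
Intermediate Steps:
R = -82771/93583 (R = -3 + (-80480 - 117498)/(95022 - 188605) = -3 - 197978/(-93583) = -3 - 197978*(-1/93583) = -3 + 197978/93583 = -82771/93583 ≈ -0.88447)
K(u) = -160 + 84*u² (K(u) = 8 + 14*((u*6)*u - 12) = 8 + 14*((6*u)*u - 12) = 8 + 14*(6*u² - 12) = 8 + 14*(-12 + 6*u²) = 8 + (-168 + 84*u²) = -160 + 84*u²)
R - K(587) = -82771/93583 - (-160 + 84*587²) = -82771/93583 - (-160 + 84*344569) = -82771/93583 - (-160 + 28943796) = -82771/93583 - 1*28943636 = -82771/93583 - 28943636 = -2708632370559/93583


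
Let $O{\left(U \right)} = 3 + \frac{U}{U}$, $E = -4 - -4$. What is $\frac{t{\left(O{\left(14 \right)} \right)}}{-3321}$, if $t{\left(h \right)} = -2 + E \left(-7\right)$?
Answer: $\frac{2}{3321} \approx 0.00060223$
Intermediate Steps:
$E = 0$ ($E = -4 + 4 = 0$)
$O{\left(U \right)} = 4$ ($O{\left(U \right)} = 3 + 1 = 4$)
$t{\left(h \right)} = -2$ ($t{\left(h \right)} = -2 + 0 \left(-7\right) = -2 + 0 = -2$)
$\frac{t{\left(O{\left(14 \right)} \right)}}{-3321} = - \frac{2}{-3321} = \left(-2\right) \left(- \frac{1}{3321}\right) = \frac{2}{3321}$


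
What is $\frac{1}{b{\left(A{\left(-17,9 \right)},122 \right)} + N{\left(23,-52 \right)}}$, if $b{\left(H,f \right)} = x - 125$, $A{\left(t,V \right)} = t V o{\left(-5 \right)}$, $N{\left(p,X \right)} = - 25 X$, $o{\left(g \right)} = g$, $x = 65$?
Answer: $\frac{1}{1240} \approx 0.00080645$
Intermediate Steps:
$A{\left(t,V \right)} = - 5 V t$ ($A{\left(t,V \right)} = t V \left(-5\right) = V t \left(-5\right) = - 5 V t$)
$b{\left(H,f \right)} = -60$ ($b{\left(H,f \right)} = 65 - 125 = -60$)
$\frac{1}{b{\left(A{\left(-17,9 \right)},122 \right)} + N{\left(23,-52 \right)}} = \frac{1}{-60 - -1300} = \frac{1}{-60 + 1300} = \frac{1}{1240}$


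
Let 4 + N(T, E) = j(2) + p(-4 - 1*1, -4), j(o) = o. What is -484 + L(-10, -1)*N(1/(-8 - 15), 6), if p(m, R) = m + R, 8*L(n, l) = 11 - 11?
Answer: -484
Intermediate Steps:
L(n, l) = 0 (L(n, l) = (11 - 11)/8 = (1/8)*0 = 0)
p(m, R) = R + m
N(T, E) = -11 (N(T, E) = -4 + (2 + (-4 + (-4 - 1*1))) = -4 + (2 + (-4 + (-4 - 1))) = -4 + (2 + (-4 - 5)) = -4 + (2 - 9) = -4 - 7 = -11)
-484 + L(-10, -1)*N(1/(-8 - 15), 6) = -484 + 0*(-11) = -484 + 0 = -484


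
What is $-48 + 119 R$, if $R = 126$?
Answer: $14946$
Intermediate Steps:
$-48 + 119 R = -48 + 119 \cdot 126 = -48 + 14994 = 14946$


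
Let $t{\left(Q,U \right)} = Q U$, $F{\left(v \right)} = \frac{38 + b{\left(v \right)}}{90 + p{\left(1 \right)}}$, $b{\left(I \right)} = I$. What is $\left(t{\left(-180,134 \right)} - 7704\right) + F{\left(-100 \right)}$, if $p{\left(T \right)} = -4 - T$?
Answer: $- \frac{2705102}{85} \approx -31825.0$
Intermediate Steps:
$F{\left(v \right)} = \frac{38}{85} + \frac{v}{85}$ ($F{\left(v \right)} = \frac{38 + v}{90 - 5} = \frac{38 + v}{85} = \left(38 + v\right) \frac{1}{85} = \frac{38}{85} + \frac{v}{85}$)
$\left(t{\left(-180,134 \right)} - 7704\right) + F{\left(-100 \right)} = \left(\left(-180\right) 134 - 7704\right) + \left(\frac{38}{85} + \frac{1}{85} \left(-100\right)\right) = \left(-24120 - 7704\right) + \left(\frac{38}{85} - \frac{20}{17}\right) = -31824 - \frac{62}{85} = - \frac{2705102}{85}$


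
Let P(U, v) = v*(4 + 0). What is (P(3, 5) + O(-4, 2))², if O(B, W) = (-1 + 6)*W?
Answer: 900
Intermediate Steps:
P(U, v) = 4*v (P(U, v) = v*4 = 4*v)
O(B, W) = 5*W
(P(3, 5) + O(-4, 2))² = (4*5 + 5*2)² = (20 + 10)² = 30² = 900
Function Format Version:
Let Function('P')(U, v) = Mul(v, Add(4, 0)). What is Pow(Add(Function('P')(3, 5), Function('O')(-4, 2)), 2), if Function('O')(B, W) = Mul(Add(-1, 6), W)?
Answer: 900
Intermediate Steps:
Function('P')(U, v) = Mul(4, v) (Function('P')(U, v) = Mul(v, 4) = Mul(4, v))
Function('O')(B, W) = Mul(5, W)
Pow(Add(Function('P')(3, 5), Function('O')(-4, 2)), 2) = Pow(Add(Mul(4, 5), Mul(5, 2)), 2) = Pow(Add(20, 10), 2) = Pow(30, 2) = 900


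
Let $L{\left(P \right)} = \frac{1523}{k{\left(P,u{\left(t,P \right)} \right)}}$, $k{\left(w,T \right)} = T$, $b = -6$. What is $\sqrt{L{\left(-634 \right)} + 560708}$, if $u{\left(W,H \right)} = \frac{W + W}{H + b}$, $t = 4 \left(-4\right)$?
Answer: $8 \sqrt{9237} \approx 768.88$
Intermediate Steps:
$t = -16$
$u{\left(W,H \right)} = \frac{2 W}{-6 + H}$ ($u{\left(W,H \right)} = \frac{W + W}{H - 6} = \frac{2 W}{-6 + H}$)
$L{\left(P \right)} = \frac{4569}{16} - \frac{1523 P}{32}$ ($L{\left(P \right)} = \frac{1523}{2 \left(-16\right) \frac{1}{-6 + P}} = \frac{1523}{\left(-32\right) \frac{1}{-6 + P}} = 1523 \left(\frac{3}{16} - \frac{P}{32}\right) = \frac{4569}{16} - \frac{1523 P}{32}$)
$\sqrt{L{\left(-634 \right)} + 560708} = \sqrt{\left(\frac{4569}{16} - - \frac{482791}{16}\right) + 560708} = \sqrt{\left(\frac{4569}{16} + \frac{482791}{16}\right) + 560708} = \sqrt{30460 + 560708} = \sqrt{591168} = 8 \sqrt{9237}$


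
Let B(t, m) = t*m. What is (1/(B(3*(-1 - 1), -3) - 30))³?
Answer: -1/1728 ≈ -0.00057870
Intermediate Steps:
B(t, m) = m*t
(1/(B(3*(-1 - 1), -3) - 30))³ = (1/(-9*(-1 - 1) - 30))³ = (1/(-9*(-2) - 30))³ = (1/(-3*(-6) - 30))³ = (1/(18 - 30))³ = (1/(-12))³ = (-1/12)³ = -1/1728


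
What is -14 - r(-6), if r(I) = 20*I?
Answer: 106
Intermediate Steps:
-14 - r(-6) = -14 - 20*(-6) = -14 - 1*(-120) = -14 + 120 = 106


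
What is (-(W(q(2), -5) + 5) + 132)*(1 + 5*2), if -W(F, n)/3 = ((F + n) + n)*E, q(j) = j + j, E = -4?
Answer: 2189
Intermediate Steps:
q(j) = 2*j
W(F, n) = 12*F + 24*n (W(F, n) = -3*((F + n) + n)*(-4) = -3*(F + 2*n)*(-4) = -3*(-8*n - 4*F) = 12*F + 24*n)
(-(W(q(2), -5) + 5) + 132)*(1 + 5*2) = (-((12*(2*2) + 24*(-5)) + 5) + 132)*(1 + 5*2) = (-((12*4 - 120) + 5) + 132)*(1 + 10) = (-((48 - 120) + 5) + 132)*11 = (-(-72 + 5) + 132)*11 = (-1*(-67) + 132)*11 = (67 + 132)*11 = 199*11 = 2189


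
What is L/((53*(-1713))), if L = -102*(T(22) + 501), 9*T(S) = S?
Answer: 154054/272367 ≈ 0.56561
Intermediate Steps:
T(S) = S/9
L = -154054/3 (L = -102*((⅑)*22 + 501) = -102*(22/9 + 501) = -102*4531/9 = -154054/3 ≈ -51351.)
L/((53*(-1713))) = -154054/(3*(53*(-1713))) = -154054/3/(-90789) = -154054/3*(-1/90789) = 154054/272367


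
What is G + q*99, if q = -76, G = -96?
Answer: -7620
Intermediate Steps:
G + q*99 = -96 - 76*99 = -96 - 7524 = -7620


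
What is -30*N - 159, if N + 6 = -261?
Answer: 7851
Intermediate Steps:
N = -267 (N = -6 - 261 = -267)
-30*N - 159 = -30*(-267) - 159 = 8010 - 159 = 7851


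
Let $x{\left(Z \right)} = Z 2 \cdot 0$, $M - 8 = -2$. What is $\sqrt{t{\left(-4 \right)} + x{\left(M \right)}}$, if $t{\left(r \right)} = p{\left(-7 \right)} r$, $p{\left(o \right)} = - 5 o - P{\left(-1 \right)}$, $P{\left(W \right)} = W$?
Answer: $12 i \approx 12.0 i$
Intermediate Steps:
$M = 6$ ($M = 8 - 2 = 6$)
$p{\left(o \right)} = 1 - 5 o$ ($p{\left(o \right)} = - 5 o - -1 = - 5 o + 1 = 1 - 5 o$)
$t{\left(r \right)} = 36 r$ ($t{\left(r \right)} = \left(1 - -35\right) r = \left(1 + 35\right) r = 36 r$)
$x{\left(Z \right)} = 0$ ($x{\left(Z \right)} = Z 0 = 0$)
$\sqrt{t{\left(-4 \right)} + x{\left(M \right)}} = \sqrt{36 \left(-4\right) + 0} = \sqrt{-144 + 0} = \sqrt{-144} = 12 i$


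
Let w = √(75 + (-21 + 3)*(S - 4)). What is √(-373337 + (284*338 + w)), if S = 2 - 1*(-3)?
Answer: √(-277345 + √57) ≈ 526.63*I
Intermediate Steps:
S = 5 (S = 2 + 3 = 5)
w = √57 (w = √(75 + (-21 + 3)*(5 - 4)) = √(75 - 18*1) = √(75 - 18) = √57 ≈ 7.5498)
√(-373337 + (284*338 + w)) = √(-373337 + (284*338 + √57)) = √(-373337 + (95992 + √57)) = √(-277345 + √57)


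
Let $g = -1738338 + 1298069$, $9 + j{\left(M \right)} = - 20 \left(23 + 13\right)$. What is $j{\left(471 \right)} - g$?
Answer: $439540$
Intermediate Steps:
$j{\left(M \right)} = -729$ ($j{\left(M \right)} = -9 - 20 \left(23 + 13\right) = -9 - 720 = -729$)
$g = -440269$
$j{\left(471 \right)} - g = -729 - -440269 = -729 + 440269 = 439540$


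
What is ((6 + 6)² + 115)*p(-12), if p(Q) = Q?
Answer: -3108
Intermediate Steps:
((6 + 6)² + 115)*p(-12) = ((6 + 6)² + 115)*(-12) = (12² + 115)*(-12) = (144 + 115)*(-12) = 259*(-12) = -3108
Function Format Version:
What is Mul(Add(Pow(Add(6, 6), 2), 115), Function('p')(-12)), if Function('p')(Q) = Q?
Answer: -3108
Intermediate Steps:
Mul(Add(Pow(Add(6, 6), 2), 115), Function('p')(-12)) = Mul(Add(Pow(Add(6, 6), 2), 115), -12) = Mul(Add(Pow(12, 2), 115), -12) = Mul(Add(144, 115), -12) = Mul(259, -12) = -3108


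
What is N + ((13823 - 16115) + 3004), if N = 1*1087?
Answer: 1799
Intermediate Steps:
N = 1087
N + ((13823 - 16115) + 3004) = 1087 + ((13823 - 16115) + 3004) = 1087 + (-2292 + 3004) = 1087 + 712 = 1799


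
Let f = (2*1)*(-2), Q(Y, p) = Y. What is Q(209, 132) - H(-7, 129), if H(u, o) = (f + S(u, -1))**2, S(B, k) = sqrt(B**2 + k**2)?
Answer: 143 + 40*sqrt(2) ≈ 199.57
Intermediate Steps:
f = -4 (f = 2*(-2) = -4)
H(u, o) = (-4 + sqrt(1 + u**2))**2 (H(u, o) = (-4 + sqrt(u**2 + (-1)**2))**2 = (-4 + sqrt(u**2 + 1))**2 = (-4 + sqrt(1 + u**2))**2)
Q(209, 132) - H(-7, 129) = 209 - (-4 + sqrt(1 + (-7)**2))**2 = 209 - (-4 + sqrt(1 + 49))**2 = 209 - (-4 + sqrt(50))**2 = 209 - (-4 + 5*sqrt(2))**2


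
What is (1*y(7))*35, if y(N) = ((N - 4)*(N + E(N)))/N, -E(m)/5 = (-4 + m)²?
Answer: -570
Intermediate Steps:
E(m) = -5*(-4 + m)²
y(N) = (-4 + N)*(N - 5*(-4 + N)²)/N (y(N) = ((N - 4)*(N - 5*(-4 + N)²))/N = ((-4 + N)*(N - 5*(-4 + N)²))/N = (-4 + N)*(N - 5*(-4 + N)²)/N)
(1*y(7))*35 = (1*(-244 - 5*7² + 61*7 + 320/7))*35 = (1*(-244 - 5*49 + 427 + 320*(⅐)))*35 = (1*(-244 - 245 + 427 + 320/7))*35 = (1*(-114/7))*35 = -114/7*35 = -570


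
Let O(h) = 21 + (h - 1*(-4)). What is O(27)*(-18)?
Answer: -936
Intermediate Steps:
O(h) = 25 + h (O(h) = 21 + (h + 4) = 21 + (4 + h) = 25 + h)
O(27)*(-18) = (25 + 27)*(-18) = 52*(-18) = -936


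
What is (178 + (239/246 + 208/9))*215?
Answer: 32064455/738 ≈ 43448.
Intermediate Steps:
(178 + (239/246 + 208/9))*215 = (178 + 17773/738)*215 = (149137/738)*215 = 32064455/738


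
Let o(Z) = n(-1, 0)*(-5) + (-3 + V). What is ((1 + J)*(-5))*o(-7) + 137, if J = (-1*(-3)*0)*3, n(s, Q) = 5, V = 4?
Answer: 257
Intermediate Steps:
J = 0 (J = (3*0)*3 = 0*3 = 0)
o(Z) = -24 (o(Z) = 5*(-5) + (-3 + 4) = -25 + 1 = -24)
((1 + J)*(-5))*o(-7) + 137 = ((1 + 0)*(-5))*(-24) + 137 = (1*(-5))*(-24) + 137 = -5*(-24) + 137 = 120 + 137 = 257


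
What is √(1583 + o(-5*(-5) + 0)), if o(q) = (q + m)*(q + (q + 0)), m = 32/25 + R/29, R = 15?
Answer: √2458127/29 ≈ 54.063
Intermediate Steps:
m = 1303/725 (m = 32/25 + 15/29 = 1303/725 ≈ 1.7972)
o(q) = 2*q*(1303/725 + q) (o(q) = (q + 1303/725)*(q + (q + 0)) = (1303/725 + q)*(q + q) = (1303/725 + q)*(2*q) = 2*q*(1303/725 + q))
√(1583 + o(-5*(-5) + 0)) = √(1583 + 2*(-5*(-5) + 0)*(1303 + 725*(-5*(-5) + 0))/725) = √(1583 + 2*(25 + 0)*(1303 + 725*(25 + 0))/725) = √(1583 + (2/725)*25*(1303 + 725*25)) = √(1583 + (2/725)*25*(1303 + 18125)) = √(1583 + (2/725)*25*19428) = √(1583 + 38856/29) = √(84763/29) = √2458127/29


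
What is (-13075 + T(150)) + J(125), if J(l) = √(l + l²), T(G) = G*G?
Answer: 9425 + 15*√70 ≈ 9550.5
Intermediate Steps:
T(G) = G²
(-13075 + T(150)) + J(125) = (-13075 + 150²) + √(125*(1 + 125)) = (-13075 + 22500) + √(125*126) = 9425 + √15750 = 9425 + 15*√70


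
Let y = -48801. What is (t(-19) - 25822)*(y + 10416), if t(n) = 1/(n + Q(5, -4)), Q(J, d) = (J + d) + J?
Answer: 12885345495/13 ≈ 9.9118e+8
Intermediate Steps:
Q(J, d) = d + 2*J
t(n) = 1/(6 + n) (t(n) = 1/(n + (-4 + 2*5)) = 1/(n + (-4 + 10)) = 1/(n + 6) = 1/(6 + n))
(t(-19) - 25822)*(y + 10416) = (1/(6 - 19) - 25822)*(-48801 + 10416) = (1/(-13) - 25822)*(-38385) = (-1/13 - 25822)*(-38385) = -335687/13*(-38385) = 12885345495/13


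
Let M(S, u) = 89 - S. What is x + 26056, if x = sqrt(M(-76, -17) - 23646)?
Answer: 26056 + 3*I*sqrt(2609) ≈ 26056.0 + 153.24*I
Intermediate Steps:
x = 3*I*sqrt(2609) (x = sqrt((89 - 1*(-76)) - 23646) = sqrt((89 + 76) - 23646) = sqrt(165 - 23646) = sqrt(-23481) = 3*I*sqrt(2609) ≈ 153.24*I)
x + 26056 = 3*I*sqrt(2609) + 26056 = 26056 + 3*I*sqrt(2609)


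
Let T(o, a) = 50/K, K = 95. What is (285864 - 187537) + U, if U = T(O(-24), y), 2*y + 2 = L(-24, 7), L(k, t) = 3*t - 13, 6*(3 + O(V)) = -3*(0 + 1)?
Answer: 1868223/19 ≈ 98328.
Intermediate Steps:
O(V) = -7/2 (O(V) = -3 + (-3*(0 + 1))/6 = -3 + (-3*1)/6 = -3 + (⅙)*(-3) = -3 - ½ = -7/2)
L(k, t) = -13 + 3*t
y = 3 (y = -1 + (-13 + 3*7)/2 = -1 + (-13 + 21)/2 = -1 + (½)*8 = -1 + 4 = 3)
T(o, a) = 10/19 (T(o, a) = 50/95 = 50*(1/95) = 10/19)
U = 10/19 ≈ 0.52632
(285864 - 187537) + U = (285864 - 187537) + 10/19 = 98327 + 10/19 = 1868223/19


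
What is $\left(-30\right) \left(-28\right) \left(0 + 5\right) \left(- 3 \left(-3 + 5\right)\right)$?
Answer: $-25200$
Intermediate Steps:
$\left(-30\right) \left(-28\right) \left(0 + 5\right) \left(- 3 \left(-3 + 5\right)\right) = 840 \cdot 5 \left(\left(-3\right) 2\right) = 840 \cdot 5 \left(-6\right) = 840 \left(-30\right) = -25200$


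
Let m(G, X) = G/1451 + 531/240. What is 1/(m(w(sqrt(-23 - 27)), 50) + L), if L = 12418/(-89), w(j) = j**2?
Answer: -10331120/1418979837 ≈ -0.0072807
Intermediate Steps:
m(G, X) = 177/80 + G/1451 (m(G, X) = G*(1/1451) + 531*(1/240) = G/1451 + 177/80 = 177/80 + G/1451)
L = -12418/89 (L = 12418*(-1/89) = -12418/89 ≈ -139.53)
1/(m(w(sqrt(-23 - 27)), 50) + L) = 1/((177/80 + (sqrt(-23 - 27))**2/1451) - 12418/89) = 1/((177/80 + (sqrt(-50))**2/1451) - 12418/89) = 1/((177/80 + (5*I*sqrt(2))**2/1451) - 12418/89) = 1/((177/80 + (1/1451)*(-50)) - 12418/89) = 1/((177/80 - 50/1451) - 12418/89) = 1/(252827/116080 - 12418/89) = 1/(-1418979837/10331120) = -10331120/1418979837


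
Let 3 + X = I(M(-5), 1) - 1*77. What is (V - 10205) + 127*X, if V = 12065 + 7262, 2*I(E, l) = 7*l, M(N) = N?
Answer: -1187/2 ≈ -593.50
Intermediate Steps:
I(E, l) = 7*l/2 (I(E, l) = (7*l)/2 = 7*l/2)
V = 19327
X = -153/2 (X = -3 + ((7/2)*1 - 1*77) = -3 + (7/2 - 77) = -3 - 147/2 = -153/2 ≈ -76.500)
(V - 10205) + 127*X = (19327 - 10205) + 127*(-153/2) = 9122 - 19431/2 = -1187/2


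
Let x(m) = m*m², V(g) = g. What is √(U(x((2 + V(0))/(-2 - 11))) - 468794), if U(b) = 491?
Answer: I*√468303 ≈ 684.33*I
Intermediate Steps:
x(m) = m³
√(U(x((2 + V(0))/(-2 - 11))) - 468794) = √(491 - 468794) = √(-468303) = I*√468303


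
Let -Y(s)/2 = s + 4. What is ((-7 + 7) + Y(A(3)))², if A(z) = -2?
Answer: 16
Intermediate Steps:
Y(s) = -8 - 2*s (Y(s) = -2*(s + 4) = -2*(4 + s) = -8 - 2*s)
((-7 + 7) + Y(A(3)))² = ((-7 + 7) + (-8 - 2*(-2)))² = (0 + (-8 + 4))² = (0 - 4)² = (-4)² = 16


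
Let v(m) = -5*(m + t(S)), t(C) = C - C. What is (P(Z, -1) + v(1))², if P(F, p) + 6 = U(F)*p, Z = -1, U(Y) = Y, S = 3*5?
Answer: 100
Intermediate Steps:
S = 15
t(C) = 0
v(m) = -5*m (v(m) = -5*(m + 0) = -5*m)
P(F, p) = -6 + F*p
(P(Z, -1) + v(1))² = ((-6 - 1*(-1)) - 5*1)² = ((-6 + 1) - 5)² = (-5 - 5)² = (-10)² = 100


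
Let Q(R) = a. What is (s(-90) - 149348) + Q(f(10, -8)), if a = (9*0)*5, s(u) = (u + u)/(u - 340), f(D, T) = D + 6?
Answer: -6421946/43 ≈ -1.4935e+5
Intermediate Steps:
f(D, T) = 6 + D
s(u) = 2*u/(-340 + u) (s(u) = (2*u)/(-340 + u) = 2*u/(-340 + u))
a = 0 (a = 0*5 = 0)
Q(R) = 0
(s(-90) - 149348) + Q(f(10, -8)) = (2*(-90)/(-340 - 90) - 149348) + 0 = (2*(-90)/(-430) - 149348) + 0 = (2*(-90)*(-1/430) - 149348) + 0 = (18/43 - 149348) + 0 = -6421946/43 + 0 = -6421946/43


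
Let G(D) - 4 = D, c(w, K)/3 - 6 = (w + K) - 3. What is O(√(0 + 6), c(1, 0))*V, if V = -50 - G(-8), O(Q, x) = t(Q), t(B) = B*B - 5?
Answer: -46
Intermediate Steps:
t(B) = -5 + B² (t(B) = B² - 5 = -5 + B²)
c(w, K) = 9 + 3*K + 3*w (c(w, K) = 18 + 3*((w + K) - 3) = 18 + 3*((K + w) - 3) = 18 + 3*(-3 + K + w) = 18 + (-9 + 3*K + 3*w) = 9 + 3*K + 3*w)
G(D) = 4 + D
O(Q, x) = -5 + Q²
V = -46 (V = -50 - (4 - 8) = -50 - 1*(-4) = -50 + 4 = -46)
O(√(0 + 6), c(1, 0))*V = (-5 + (√(0 + 6))²)*(-46) = (-5 + (√6)²)*(-46) = (-5 + 6)*(-46) = 1*(-46) = -46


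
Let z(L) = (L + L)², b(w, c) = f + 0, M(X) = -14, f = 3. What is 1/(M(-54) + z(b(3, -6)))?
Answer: 1/22 ≈ 0.045455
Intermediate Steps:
b(w, c) = 3 (b(w, c) = 3 + 0 = 3)
z(L) = 4*L² (z(L) = (2*L)² = 4*L²)
1/(M(-54) + z(b(3, -6))) = 1/(-14 + 4*3²) = 1/(-14 + 4*9) = 1/(-14 + 36) = 1/22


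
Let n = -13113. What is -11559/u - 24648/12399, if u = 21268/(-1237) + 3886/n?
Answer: 772590167234551/1172508401378 ≈ 658.92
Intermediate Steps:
u = -283694266/16220781 (u = 21268/(-1237) + 3886/(-13113) = 21268*(-1/1237) + 3886*(-1/13113) = -21268/1237 - 3886/13113 = -283694266/16220781 ≈ -17.490)
-11559/u - 24648/12399 = -11559/(-283694266/16220781) - 24648/12399 = -11559*(-16220781/283694266) - 24648*1/12399 = 187496007579/283694266 - 8216/4133 = 772590167234551/1172508401378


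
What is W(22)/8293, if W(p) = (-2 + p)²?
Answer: 400/8293 ≈ 0.048233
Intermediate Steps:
W(22)/8293 = (-2 + 22)²/8293 = 20²*(1/8293) = 400*(1/8293) = 400/8293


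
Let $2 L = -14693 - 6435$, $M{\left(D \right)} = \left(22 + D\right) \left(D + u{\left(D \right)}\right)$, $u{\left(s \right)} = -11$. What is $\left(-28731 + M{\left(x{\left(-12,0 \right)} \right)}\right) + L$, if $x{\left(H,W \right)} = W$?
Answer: $-39537$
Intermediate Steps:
$M{\left(D \right)} = \left(-11 + D\right) \left(22 + D\right)$ ($M{\left(D \right)} = \left(22 + D\right) \left(D - 11\right) = \left(22 + D\right) \left(-11 + D\right) = \left(-11 + D\right) \left(22 + D\right)$)
$L = -10564$ ($L = \frac{-14693 - 6435}{2} = \frac{1}{2} \left(-21128\right) = -10564$)
$\left(-28731 + M{\left(x{\left(-12,0 \right)} \right)}\right) + L = \left(-28731 + \left(-242 + 0^{2} + 11 \cdot 0\right)\right) - 10564 = \left(-28731 + \left(-242 + 0 + 0\right)\right) - 10564 = \left(-28731 - 242\right) - 10564 = -28973 - 10564 = -39537$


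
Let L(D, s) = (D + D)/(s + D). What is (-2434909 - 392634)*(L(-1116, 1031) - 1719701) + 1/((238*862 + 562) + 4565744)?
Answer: 1972086343677063138783/405574270 ≈ 4.8625e+12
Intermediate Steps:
L(D, s) = 2*D/(D + s) (L(D, s) = (2*D)/(D + s) = 2*D/(D + s))
(-2434909 - 392634)*(L(-1116, 1031) - 1719701) + 1/((238*862 + 562) + 4565744) = (-2434909 - 392634)*(2*(-1116)/(-1116 + 1031) - 1719701) + 1/((238*862 + 562) + 4565744) = -2827543*(2*(-1116)/(-85) - 1719701) + 1/((205156 + 562) + 4565744) = -2827543*(2*(-1116)*(-1/85) - 1719701) + 1/(205718 + 4565744) = -2827543*(2232/85 - 1719701) + 1/4771462 = -2827543*(-146172353/85) + 1/4771462 = 413308613518679/85 + 1/4771462 = 1972086343677063138783/405574270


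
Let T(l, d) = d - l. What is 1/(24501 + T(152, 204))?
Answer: 1/24553 ≈ 4.0728e-5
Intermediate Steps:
1/(24501 + T(152, 204)) = 1/(24501 + (204 - 1*152)) = 1/(24501 + (204 - 152)) = 1/(24501 + 52) = 1/24553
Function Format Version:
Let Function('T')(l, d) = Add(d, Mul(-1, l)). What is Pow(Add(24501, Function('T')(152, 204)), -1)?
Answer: Rational(1, 24553) ≈ 4.0728e-5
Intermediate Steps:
Pow(Add(24501, Function('T')(152, 204)), -1) = Pow(Add(24501, Add(204, Mul(-1, 152))), -1) = Pow(Add(24501, Add(204, -152)), -1) = Pow(Add(24501, 52), -1) = Pow(24553, -1) = Rational(1, 24553)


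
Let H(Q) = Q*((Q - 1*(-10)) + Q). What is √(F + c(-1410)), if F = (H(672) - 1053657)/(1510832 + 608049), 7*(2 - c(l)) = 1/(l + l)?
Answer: √845082978445602992235/20913355470 ≈ 1.3900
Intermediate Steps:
H(Q) = Q*(10 + 2*Q) (H(Q) = Q*((Q + 10) + Q) = Q*((10 + Q) + Q) = Q*(10 + 2*Q))
c(l) = 2 - 1/(14*l) (c(l) = 2 - 1/(7*(l + l)) = 2 - 1/(2*l)/7 = 2 - 1/(14*l))
F = -143769/2118881 (F = (2*672*(5 + 672) - 1053657)/(1510832 + 608049) = (2*672*677 - 1053657)/2118881 = (909888 - 1053657)*(1/2118881) = -143769*1/2118881 = -143769/2118881 ≈ -0.067851)
√(F + c(-1410)) = √(-143769/2118881 + (2 - 1/14/(-1410))) = √(-143769/2118881 + (2 - 1/14*(-1/1410))) = √(-143769/2118881 + (2 + 1/19740)) = √(-143769/2118881 + 39481/19740) = √(80817540701/41826710940) = √845082978445602992235/20913355470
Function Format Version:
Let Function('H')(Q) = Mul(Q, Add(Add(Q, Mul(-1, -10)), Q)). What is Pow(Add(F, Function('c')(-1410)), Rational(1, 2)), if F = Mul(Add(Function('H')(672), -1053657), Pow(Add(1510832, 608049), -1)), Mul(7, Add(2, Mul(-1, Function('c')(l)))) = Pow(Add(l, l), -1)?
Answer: Mul(Rational(1, 20913355470), Pow(845082978445602992235, Rational(1, 2))) ≈ 1.3900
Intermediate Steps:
Function('H')(Q) = Mul(Q, Add(10, Mul(2, Q))) (Function('H')(Q) = Mul(Q, Add(Add(Q, 10), Q)) = Mul(Q, Add(Add(10, Q), Q)) = Mul(Q, Add(10, Mul(2, Q))))
Function('c')(l) = Add(2, Mul(Rational(-1, 14), Pow(l, -1))) (Function('c')(l) = Add(2, Mul(Rational(-1, 7), Pow(Add(l, l), -1))) = Add(2, Mul(Rational(-1, 7), Pow(Mul(2, l), -1))) = Add(2, Mul(Rational(-1, 7), Mul(Rational(1, 2), Pow(l, -1)))) = Add(2, Mul(Rational(-1, 14), Pow(l, -1))))
F = Rational(-143769, 2118881) (F = Mul(Add(Mul(2, 672, Add(5, 672)), -1053657), Pow(Add(1510832, 608049), -1)) = Mul(Add(Mul(2, 672, 677), -1053657), Pow(2118881, -1)) = Mul(Add(909888, -1053657), Rational(1, 2118881)) = Mul(-143769, Rational(1, 2118881)) = Rational(-143769, 2118881) ≈ -0.067851)
Pow(Add(F, Function('c')(-1410)), Rational(1, 2)) = Pow(Add(Rational(-143769, 2118881), Add(2, Mul(Rational(-1, 14), Pow(-1410, -1)))), Rational(1, 2)) = Pow(Add(Rational(-143769, 2118881), Add(2, Mul(Rational(-1, 14), Rational(-1, 1410)))), Rational(1, 2)) = Pow(Add(Rational(-143769, 2118881), Add(2, Rational(1, 19740))), Rational(1, 2)) = Pow(Add(Rational(-143769, 2118881), Rational(39481, 19740)), Rational(1, 2)) = Pow(Rational(80817540701, 41826710940), Rational(1, 2)) = Mul(Rational(1, 20913355470), Pow(845082978445602992235, Rational(1, 2)))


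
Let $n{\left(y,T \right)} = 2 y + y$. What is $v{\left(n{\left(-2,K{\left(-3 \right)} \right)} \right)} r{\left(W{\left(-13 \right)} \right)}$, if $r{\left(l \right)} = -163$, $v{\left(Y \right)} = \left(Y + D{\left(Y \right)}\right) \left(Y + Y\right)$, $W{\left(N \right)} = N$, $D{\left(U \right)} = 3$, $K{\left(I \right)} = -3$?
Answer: $-5868$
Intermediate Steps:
$n{\left(y,T \right)} = 3 y$
$v{\left(Y \right)} = 2 Y \left(3 + Y\right)$ ($v{\left(Y \right)} = \left(Y + 3\right) \left(Y + Y\right) = \left(3 + Y\right) 2 Y = 2 Y \left(3 + Y\right)$)
$v{\left(n{\left(-2,K{\left(-3 \right)} \right)} \right)} r{\left(W{\left(-13 \right)} \right)} = 2 \cdot 3 \left(-2\right) \left(3 + 3 \left(-2\right)\right) \left(-163\right) = 2 \left(-6\right) \left(3 - 6\right) \left(-163\right) = 2 \left(-6\right) \left(-3\right) \left(-163\right) = 36 \left(-163\right) = -5868$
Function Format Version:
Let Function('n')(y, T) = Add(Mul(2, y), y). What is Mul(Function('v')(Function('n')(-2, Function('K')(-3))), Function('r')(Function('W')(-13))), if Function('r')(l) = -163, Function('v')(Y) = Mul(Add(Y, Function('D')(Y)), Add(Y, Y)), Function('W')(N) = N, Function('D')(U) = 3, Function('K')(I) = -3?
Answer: -5868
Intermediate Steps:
Function('n')(y, T) = Mul(3, y)
Function('v')(Y) = Mul(2, Y, Add(3, Y)) (Function('v')(Y) = Mul(Add(Y, 3), Add(Y, Y)) = Mul(Add(3, Y), Mul(2, Y)) = Mul(2, Y, Add(3, Y)))
Mul(Function('v')(Function('n')(-2, Function('K')(-3))), Function('r')(Function('W')(-13))) = Mul(Mul(2, Mul(3, -2), Add(3, Mul(3, -2))), -163) = Mul(Mul(2, -6, Add(3, -6)), -163) = Mul(Mul(2, -6, -3), -163) = Mul(36, -163) = -5868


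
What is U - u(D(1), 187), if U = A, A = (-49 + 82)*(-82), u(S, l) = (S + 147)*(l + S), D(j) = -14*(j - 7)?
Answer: -65307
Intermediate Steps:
D(j) = 98 - 14*j (D(j) = -14*(-7 + j) = 98 - 14*j)
u(S, l) = (147 + S)*(S + l)
A = -2706 (A = 33*(-82) = -2706)
U = -2706
U - u(D(1), 187) = -2706 - ((98 - 14*1)² + 147*(98 - 14*1) + 147*187 + (98 - 14*1)*187) = -2706 - ((98 - 14)² + 147*(98 - 14) + 27489 + (98 - 14)*187) = -2706 - (84² + 147*84 + 27489 + 84*187) = -2706 - (7056 + 12348 + 27489 + 15708) = -2706 - 1*62601 = -2706 - 62601 = -65307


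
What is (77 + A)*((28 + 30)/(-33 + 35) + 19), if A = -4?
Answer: 3504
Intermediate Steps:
(77 + A)*((28 + 30)/(-33 + 35) + 19) = (77 - 4)*((28 + 30)/(-33 + 35) + 19) = 73*(58/2 + 19) = 73*(58*(½) + 19) = 73*(29 + 19) = 73*48 = 3504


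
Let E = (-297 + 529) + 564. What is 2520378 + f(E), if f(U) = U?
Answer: 2521174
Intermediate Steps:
E = 796 (E = 232 + 564 = 796)
2520378 + f(E) = 2520378 + 796 = 2521174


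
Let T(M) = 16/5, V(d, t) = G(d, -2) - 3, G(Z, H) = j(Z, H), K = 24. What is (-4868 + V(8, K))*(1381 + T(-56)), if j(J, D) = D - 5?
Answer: -33760638/5 ≈ -6.7521e+6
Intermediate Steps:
j(J, D) = -5 + D
G(Z, H) = -5 + H
V(d, t) = -10 (V(d, t) = (-5 - 2) - 3 = -7 - 3 = -10)
T(M) = 16/5 (T(M) = 16*(⅕) = 16/5)
(-4868 + V(8, K))*(1381 + T(-56)) = (-4868 - 10)*(1381 + 16/5) = -4878*6921/5 = -33760638/5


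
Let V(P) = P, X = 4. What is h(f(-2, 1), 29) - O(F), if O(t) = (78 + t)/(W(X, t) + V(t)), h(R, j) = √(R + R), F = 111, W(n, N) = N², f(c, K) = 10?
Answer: -9/592 + 2*√5 ≈ 4.4569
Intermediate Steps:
h(R, j) = √2*√R (h(R, j) = √(2*R) = √2*√R)
O(t) = (78 + t)/(t + t²) (O(t) = (78 + t)/(t² + t) = (78 + t)/(t + t²))
h(f(-2, 1), 29) - O(F) = √2*√10 - (78 + 111)/(111*(1 + 111)) = 2*√5 - 189/(111*112) = 2*√5 - 1*9/592 = 2*√5 - 9/592 = -9/592 + 2*√5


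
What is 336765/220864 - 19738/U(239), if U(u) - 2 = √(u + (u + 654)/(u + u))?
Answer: 4205728975787/25006884672 - 19738*√55034530/113223 ≈ -1125.1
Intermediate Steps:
U(u) = 2 + √(u + (654 + u)/(2*u)) (U(u) = 2 + √(u + (u + 654)/(u + u)) = 2 + √(u + (654 + u)/((2*u))) = 2 + √(u + (654 + u)*(1/(2*u))) = 2 + √(u + (654 + u)/(2*u)))
336765/220864 - 19738/U(239) = 336765/220864 - 19738/(2 + √(2 + 4*239 + 1308/239)/2) = 336765*(1/220864) - 19738/(2 + √(2 + 956 + 1308*(1/239))/2) = 336765/220864 - 19738/(2 + √(2 + 956 + 1308/239)/2) = 336765/220864 - 19738/(2 + √(230270/239)/2) = 336765/220864 - 19738/(2 + (√55034530/239)/2) = 336765/220864 - 19738/(2 + √55034530/478)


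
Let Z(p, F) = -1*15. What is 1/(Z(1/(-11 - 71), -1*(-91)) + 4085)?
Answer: 1/4070 ≈ 0.00024570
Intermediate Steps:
Z(p, F) = -15
1/(Z(1/(-11 - 71), -1*(-91)) + 4085) = 1/(-15 + 4085) = 1/4070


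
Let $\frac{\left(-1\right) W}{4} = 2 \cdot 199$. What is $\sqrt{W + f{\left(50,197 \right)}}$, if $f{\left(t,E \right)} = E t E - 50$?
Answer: $2 \sqrt{484702} \approx 1392.4$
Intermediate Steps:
$f{\left(t,E \right)} = -50 + t E^{2}$ ($f{\left(t,E \right)} = t E^{2} - 50 = -50 + t E^{2}$)
$W = -1592$ ($W = - 4 \cdot 2 \cdot 199 = \left(-4\right) 398 = -1592$)
$\sqrt{W + f{\left(50,197 \right)}} = \sqrt{-1592 - \left(50 - 50 \cdot 197^{2}\right)} = \sqrt{-1592 + \left(-50 + 50 \cdot 38809\right)} = \sqrt{-1592 + \left(-50 + 1940450\right)} = \sqrt{-1592 + 1940400} = \sqrt{1938808} = 2 \sqrt{484702}$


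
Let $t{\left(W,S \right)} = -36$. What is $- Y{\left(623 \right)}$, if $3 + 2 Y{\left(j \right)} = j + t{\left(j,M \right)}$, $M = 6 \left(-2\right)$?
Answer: $-292$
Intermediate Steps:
$M = -12$
$Y{\left(j \right)} = - \frac{39}{2} + \frac{j}{2}$ ($Y{\left(j \right)} = - \frac{3}{2} + \frac{j - 36}{2} = - \frac{3}{2} + \frac{-36 + j}{2} = - \frac{3}{2} + \left(-18 + \frac{j}{2}\right) = - \frac{39}{2} + \frac{j}{2}$)
$- Y{\left(623 \right)} = - (- \frac{39}{2} + \frac{1}{2} \cdot 623) = - (- \frac{39}{2} + \frac{623}{2}) = \left(-1\right) 292 = -292$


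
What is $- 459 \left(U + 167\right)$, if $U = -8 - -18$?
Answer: $-81243$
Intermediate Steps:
$U = 10$ ($U = -8 + 18 = 10$)
$- 459 \left(U + 167\right) = - 459 \left(10 + 167\right) = \left(-459\right) 177 = -81243$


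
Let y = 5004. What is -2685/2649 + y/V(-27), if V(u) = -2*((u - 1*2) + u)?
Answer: 1079573/24724 ≈ 43.665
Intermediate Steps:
V(u) = 4 - 4*u (V(u) = -2*((u - 2) + u) = -2*((-2 + u) + u) = -2*(-2 + 2*u) = 4 - 4*u)
-2685/2649 + y/V(-27) = -2685/2649 + 5004/(4 - 4*(-27)) = -2685*1/2649 + 5004/(4 + 108) = -895/883 + 5004/112 = -895/883 + 5004*(1/112) = -895/883 + 1251/28 = 1079573/24724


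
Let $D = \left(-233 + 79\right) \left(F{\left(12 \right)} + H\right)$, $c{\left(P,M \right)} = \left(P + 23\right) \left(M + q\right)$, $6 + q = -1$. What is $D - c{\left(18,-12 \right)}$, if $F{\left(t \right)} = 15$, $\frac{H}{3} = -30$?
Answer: $12329$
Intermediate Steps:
$H = -90$ ($H = 3 \left(-30\right) = -90$)
$q = -7$ ($q = -6 - 1 = -7$)
$c{\left(P,M \right)} = \left(-7 + M\right) \left(23 + P\right)$ ($c{\left(P,M \right)} = \left(P + 23\right) \left(M - 7\right) = \left(23 + P\right) \left(-7 + M\right) = \left(-7 + M\right) \left(23 + P\right)$)
$D = 11550$ ($D = \left(-233 + 79\right) \left(15 - 90\right) = \left(-154\right) \left(-75\right) = 11550$)
$D - c{\left(18,-12 \right)} = 11550 - \left(-161 - 126 + 23 \left(-12\right) - 216\right) = 11550 - \left(-161 - 126 - 276 - 216\right) = 11550 - -779 = 11550 + 779 = 12329$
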